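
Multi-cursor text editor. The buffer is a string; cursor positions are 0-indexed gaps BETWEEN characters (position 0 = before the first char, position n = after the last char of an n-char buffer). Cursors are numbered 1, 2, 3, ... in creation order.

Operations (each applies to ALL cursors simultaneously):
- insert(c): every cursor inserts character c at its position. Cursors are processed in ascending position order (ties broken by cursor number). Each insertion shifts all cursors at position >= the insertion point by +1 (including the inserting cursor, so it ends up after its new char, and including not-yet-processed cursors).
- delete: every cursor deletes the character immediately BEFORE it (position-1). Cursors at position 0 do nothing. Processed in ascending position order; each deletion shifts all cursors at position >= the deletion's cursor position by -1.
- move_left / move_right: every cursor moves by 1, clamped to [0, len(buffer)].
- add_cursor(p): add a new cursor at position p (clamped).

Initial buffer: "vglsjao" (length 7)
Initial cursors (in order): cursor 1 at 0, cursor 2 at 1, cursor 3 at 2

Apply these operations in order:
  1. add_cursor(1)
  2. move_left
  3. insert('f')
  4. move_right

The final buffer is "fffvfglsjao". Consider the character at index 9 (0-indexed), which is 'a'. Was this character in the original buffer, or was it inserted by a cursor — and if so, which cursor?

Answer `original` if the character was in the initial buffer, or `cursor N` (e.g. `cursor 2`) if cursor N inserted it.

After op 1 (add_cursor(1)): buffer="vglsjao" (len 7), cursors c1@0 c2@1 c4@1 c3@2, authorship .......
After op 2 (move_left): buffer="vglsjao" (len 7), cursors c1@0 c2@0 c4@0 c3@1, authorship .......
After op 3 (insert('f')): buffer="fffvfglsjao" (len 11), cursors c1@3 c2@3 c4@3 c3@5, authorship 124.3......
After op 4 (move_right): buffer="fffvfglsjao" (len 11), cursors c1@4 c2@4 c4@4 c3@6, authorship 124.3......
Authorship (.=original, N=cursor N): 1 2 4 . 3 . . . . . .
Index 9: author = original

Answer: original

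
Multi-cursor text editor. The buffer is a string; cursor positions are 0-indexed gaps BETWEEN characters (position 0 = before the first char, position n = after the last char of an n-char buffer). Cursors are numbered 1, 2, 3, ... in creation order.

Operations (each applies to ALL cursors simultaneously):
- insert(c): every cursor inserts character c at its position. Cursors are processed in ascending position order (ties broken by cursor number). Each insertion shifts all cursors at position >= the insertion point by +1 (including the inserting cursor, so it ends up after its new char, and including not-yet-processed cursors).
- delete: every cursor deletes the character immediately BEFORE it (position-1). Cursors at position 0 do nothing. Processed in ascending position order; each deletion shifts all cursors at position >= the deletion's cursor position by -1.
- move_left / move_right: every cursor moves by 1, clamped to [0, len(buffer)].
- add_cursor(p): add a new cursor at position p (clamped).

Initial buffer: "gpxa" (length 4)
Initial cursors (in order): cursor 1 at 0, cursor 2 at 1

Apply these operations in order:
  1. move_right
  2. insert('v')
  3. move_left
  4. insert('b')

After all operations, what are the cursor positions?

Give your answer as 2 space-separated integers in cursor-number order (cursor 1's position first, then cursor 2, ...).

After op 1 (move_right): buffer="gpxa" (len 4), cursors c1@1 c2@2, authorship ....
After op 2 (insert('v')): buffer="gvpvxa" (len 6), cursors c1@2 c2@4, authorship .1.2..
After op 3 (move_left): buffer="gvpvxa" (len 6), cursors c1@1 c2@3, authorship .1.2..
After op 4 (insert('b')): buffer="gbvpbvxa" (len 8), cursors c1@2 c2@5, authorship .11.22..

Answer: 2 5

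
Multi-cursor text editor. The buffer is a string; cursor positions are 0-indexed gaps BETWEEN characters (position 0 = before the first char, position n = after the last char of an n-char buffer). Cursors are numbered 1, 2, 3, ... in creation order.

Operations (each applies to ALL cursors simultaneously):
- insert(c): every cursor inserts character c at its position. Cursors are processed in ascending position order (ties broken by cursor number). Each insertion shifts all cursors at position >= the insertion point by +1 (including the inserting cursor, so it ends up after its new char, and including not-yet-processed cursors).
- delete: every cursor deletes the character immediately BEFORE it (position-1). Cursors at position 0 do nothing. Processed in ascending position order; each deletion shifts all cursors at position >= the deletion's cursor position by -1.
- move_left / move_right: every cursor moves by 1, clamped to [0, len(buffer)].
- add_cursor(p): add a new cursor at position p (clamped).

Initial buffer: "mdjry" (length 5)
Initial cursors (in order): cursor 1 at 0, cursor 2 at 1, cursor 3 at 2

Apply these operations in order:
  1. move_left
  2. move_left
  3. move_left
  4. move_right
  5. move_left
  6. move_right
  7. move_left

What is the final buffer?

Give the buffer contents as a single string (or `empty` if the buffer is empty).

Answer: mdjry

Derivation:
After op 1 (move_left): buffer="mdjry" (len 5), cursors c1@0 c2@0 c3@1, authorship .....
After op 2 (move_left): buffer="mdjry" (len 5), cursors c1@0 c2@0 c3@0, authorship .....
After op 3 (move_left): buffer="mdjry" (len 5), cursors c1@0 c2@0 c3@0, authorship .....
After op 4 (move_right): buffer="mdjry" (len 5), cursors c1@1 c2@1 c3@1, authorship .....
After op 5 (move_left): buffer="mdjry" (len 5), cursors c1@0 c2@0 c3@0, authorship .....
After op 6 (move_right): buffer="mdjry" (len 5), cursors c1@1 c2@1 c3@1, authorship .....
After op 7 (move_left): buffer="mdjry" (len 5), cursors c1@0 c2@0 c3@0, authorship .....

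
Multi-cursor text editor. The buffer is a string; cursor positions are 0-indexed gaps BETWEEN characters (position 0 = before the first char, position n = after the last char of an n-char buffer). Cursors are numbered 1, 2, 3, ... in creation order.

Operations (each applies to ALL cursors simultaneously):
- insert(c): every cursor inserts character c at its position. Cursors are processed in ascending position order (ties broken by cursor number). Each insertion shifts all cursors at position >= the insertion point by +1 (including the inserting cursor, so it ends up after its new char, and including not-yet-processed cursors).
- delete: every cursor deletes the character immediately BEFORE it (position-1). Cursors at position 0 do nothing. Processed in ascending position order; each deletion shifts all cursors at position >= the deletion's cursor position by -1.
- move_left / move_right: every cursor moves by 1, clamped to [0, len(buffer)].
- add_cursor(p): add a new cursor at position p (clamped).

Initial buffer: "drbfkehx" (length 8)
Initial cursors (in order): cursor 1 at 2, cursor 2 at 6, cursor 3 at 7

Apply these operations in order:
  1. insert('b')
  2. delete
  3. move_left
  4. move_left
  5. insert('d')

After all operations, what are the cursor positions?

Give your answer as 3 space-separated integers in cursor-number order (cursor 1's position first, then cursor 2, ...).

Answer: 1 6 8

Derivation:
After op 1 (insert('b')): buffer="drbbfkebhbx" (len 11), cursors c1@3 c2@8 c3@10, authorship ..1....2.3.
After op 2 (delete): buffer="drbfkehx" (len 8), cursors c1@2 c2@6 c3@7, authorship ........
After op 3 (move_left): buffer="drbfkehx" (len 8), cursors c1@1 c2@5 c3@6, authorship ........
After op 4 (move_left): buffer="drbfkehx" (len 8), cursors c1@0 c2@4 c3@5, authorship ........
After op 5 (insert('d')): buffer="ddrbfdkdehx" (len 11), cursors c1@1 c2@6 c3@8, authorship 1....2.3...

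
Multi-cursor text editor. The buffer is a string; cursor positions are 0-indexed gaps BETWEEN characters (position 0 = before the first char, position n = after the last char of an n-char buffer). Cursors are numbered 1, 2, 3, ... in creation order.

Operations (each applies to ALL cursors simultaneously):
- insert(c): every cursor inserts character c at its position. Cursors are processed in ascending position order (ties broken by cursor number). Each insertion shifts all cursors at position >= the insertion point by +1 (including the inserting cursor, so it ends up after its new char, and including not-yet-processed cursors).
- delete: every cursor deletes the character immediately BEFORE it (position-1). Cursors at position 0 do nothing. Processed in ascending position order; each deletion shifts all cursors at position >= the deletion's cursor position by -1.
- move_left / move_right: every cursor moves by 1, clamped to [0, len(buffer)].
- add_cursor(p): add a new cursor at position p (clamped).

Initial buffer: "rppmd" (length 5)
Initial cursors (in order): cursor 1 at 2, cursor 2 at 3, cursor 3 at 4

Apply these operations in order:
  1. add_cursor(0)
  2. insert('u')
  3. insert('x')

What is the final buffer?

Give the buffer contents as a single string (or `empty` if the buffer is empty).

After op 1 (add_cursor(0)): buffer="rppmd" (len 5), cursors c4@0 c1@2 c2@3 c3@4, authorship .....
After op 2 (insert('u')): buffer="urpupumud" (len 9), cursors c4@1 c1@4 c2@6 c3@8, authorship 4..1.2.3.
After op 3 (insert('x')): buffer="uxrpuxpuxmuxd" (len 13), cursors c4@2 c1@6 c2@9 c3@12, authorship 44..11.22.33.

Answer: uxrpuxpuxmuxd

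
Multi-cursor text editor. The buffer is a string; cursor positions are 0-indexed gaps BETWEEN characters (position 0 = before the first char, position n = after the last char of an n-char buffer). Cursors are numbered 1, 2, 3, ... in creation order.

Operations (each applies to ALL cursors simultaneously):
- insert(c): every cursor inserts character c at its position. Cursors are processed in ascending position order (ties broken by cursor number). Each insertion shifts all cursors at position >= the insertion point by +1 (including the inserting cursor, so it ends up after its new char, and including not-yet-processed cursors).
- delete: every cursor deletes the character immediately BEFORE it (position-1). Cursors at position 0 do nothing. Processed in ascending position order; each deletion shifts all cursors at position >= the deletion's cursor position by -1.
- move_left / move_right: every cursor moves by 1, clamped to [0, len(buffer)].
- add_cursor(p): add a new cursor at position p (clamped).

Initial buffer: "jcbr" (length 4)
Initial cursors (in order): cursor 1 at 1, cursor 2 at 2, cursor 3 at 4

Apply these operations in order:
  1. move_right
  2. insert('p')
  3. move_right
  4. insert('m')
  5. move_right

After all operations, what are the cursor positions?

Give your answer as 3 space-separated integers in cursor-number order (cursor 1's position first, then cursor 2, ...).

After op 1 (move_right): buffer="jcbr" (len 4), cursors c1@2 c2@3 c3@4, authorship ....
After op 2 (insert('p')): buffer="jcpbprp" (len 7), cursors c1@3 c2@5 c3@7, authorship ..1.2.3
After op 3 (move_right): buffer="jcpbprp" (len 7), cursors c1@4 c2@6 c3@7, authorship ..1.2.3
After op 4 (insert('m')): buffer="jcpbmprmpm" (len 10), cursors c1@5 c2@8 c3@10, authorship ..1.12.233
After op 5 (move_right): buffer="jcpbmprmpm" (len 10), cursors c1@6 c2@9 c3@10, authorship ..1.12.233

Answer: 6 9 10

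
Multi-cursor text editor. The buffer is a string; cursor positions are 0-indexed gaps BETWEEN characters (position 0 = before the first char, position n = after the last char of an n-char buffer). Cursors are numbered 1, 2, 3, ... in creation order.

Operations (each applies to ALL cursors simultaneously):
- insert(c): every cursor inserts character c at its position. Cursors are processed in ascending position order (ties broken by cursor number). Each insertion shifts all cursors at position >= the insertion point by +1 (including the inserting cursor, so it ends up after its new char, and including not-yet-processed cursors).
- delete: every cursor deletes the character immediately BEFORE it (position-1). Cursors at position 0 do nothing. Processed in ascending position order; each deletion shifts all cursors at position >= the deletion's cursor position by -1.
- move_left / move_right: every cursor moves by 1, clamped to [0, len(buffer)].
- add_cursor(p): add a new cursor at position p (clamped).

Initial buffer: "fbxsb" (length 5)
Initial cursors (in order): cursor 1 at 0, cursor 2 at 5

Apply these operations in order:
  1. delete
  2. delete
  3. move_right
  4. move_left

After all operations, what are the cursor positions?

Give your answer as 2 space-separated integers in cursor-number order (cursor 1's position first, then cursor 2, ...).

After op 1 (delete): buffer="fbxs" (len 4), cursors c1@0 c2@4, authorship ....
After op 2 (delete): buffer="fbx" (len 3), cursors c1@0 c2@3, authorship ...
After op 3 (move_right): buffer="fbx" (len 3), cursors c1@1 c2@3, authorship ...
After op 4 (move_left): buffer="fbx" (len 3), cursors c1@0 c2@2, authorship ...

Answer: 0 2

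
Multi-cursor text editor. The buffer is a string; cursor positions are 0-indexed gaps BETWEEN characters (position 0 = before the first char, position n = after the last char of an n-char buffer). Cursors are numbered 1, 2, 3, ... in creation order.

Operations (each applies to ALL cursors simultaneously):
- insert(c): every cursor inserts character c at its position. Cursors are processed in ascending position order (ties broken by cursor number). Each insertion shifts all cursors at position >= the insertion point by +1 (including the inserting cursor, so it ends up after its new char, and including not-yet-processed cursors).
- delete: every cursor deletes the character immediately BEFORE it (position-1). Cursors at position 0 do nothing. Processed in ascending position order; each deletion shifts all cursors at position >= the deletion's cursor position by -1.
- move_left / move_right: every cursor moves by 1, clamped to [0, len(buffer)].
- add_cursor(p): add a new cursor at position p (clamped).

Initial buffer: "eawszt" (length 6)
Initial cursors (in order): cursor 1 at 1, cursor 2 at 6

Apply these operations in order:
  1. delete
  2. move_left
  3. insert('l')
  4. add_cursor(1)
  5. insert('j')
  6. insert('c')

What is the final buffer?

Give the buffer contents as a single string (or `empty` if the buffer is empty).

After op 1 (delete): buffer="awsz" (len 4), cursors c1@0 c2@4, authorship ....
After op 2 (move_left): buffer="awsz" (len 4), cursors c1@0 c2@3, authorship ....
After op 3 (insert('l')): buffer="lawslz" (len 6), cursors c1@1 c2@5, authorship 1...2.
After op 4 (add_cursor(1)): buffer="lawslz" (len 6), cursors c1@1 c3@1 c2@5, authorship 1...2.
After op 5 (insert('j')): buffer="ljjawsljz" (len 9), cursors c1@3 c3@3 c2@8, authorship 113...22.
After op 6 (insert('c')): buffer="ljjccawsljcz" (len 12), cursors c1@5 c3@5 c2@11, authorship 11313...222.

Answer: ljjccawsljcz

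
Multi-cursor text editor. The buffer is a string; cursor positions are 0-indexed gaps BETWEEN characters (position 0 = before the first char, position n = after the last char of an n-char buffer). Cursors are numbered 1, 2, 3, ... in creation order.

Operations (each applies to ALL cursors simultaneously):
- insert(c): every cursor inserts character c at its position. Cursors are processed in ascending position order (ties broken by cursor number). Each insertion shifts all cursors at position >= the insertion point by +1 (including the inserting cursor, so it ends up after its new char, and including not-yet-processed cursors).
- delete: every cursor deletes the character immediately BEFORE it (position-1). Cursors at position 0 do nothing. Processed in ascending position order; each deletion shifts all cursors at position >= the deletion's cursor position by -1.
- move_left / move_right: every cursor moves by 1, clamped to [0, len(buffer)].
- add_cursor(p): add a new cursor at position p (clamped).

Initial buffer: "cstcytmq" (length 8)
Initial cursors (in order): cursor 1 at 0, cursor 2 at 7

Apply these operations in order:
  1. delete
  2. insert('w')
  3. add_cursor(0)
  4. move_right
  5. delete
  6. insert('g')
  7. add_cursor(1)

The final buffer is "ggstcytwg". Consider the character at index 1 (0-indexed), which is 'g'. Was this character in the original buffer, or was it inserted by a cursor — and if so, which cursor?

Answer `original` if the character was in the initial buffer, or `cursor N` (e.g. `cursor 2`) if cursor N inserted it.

After op 1 (delete): buffer="cstcytq" (len 7), cursors c1@0 c2@6, authorship .......
After op 2 (insert('w')): buffer="wcstcytwq" (len 9), cursors c1@1 c2@8, authorship 1......2.
After op 3 (add_cursor(0)): buffer="wcstcytwq" (len 9), cursors c3@0 c1@1 c2@8, authorship 1......2.
After op 4 (move_right): buffer="wcstcytwq" (len 9), cursors c3@1 c1@2 c2@9, authorship 1......2.
After op 5 (delete): buffer="stcytw" (len 6), cursors c1@0 c3@0 c2@6, authorship .....2
After op 6 (insert('g')): buffer="ggstcytwg" (len 9), cursors c1@2 c3@2 c2@9, authorship 13.....22
After op 7 (add_cursor(1)): buffer="ggstcytwg" (len 9), cursors c4@1 c1@2 c3@2 c2@9, authorship 13.....22
Authorship (.=original, N=cursor N): 1 3 . . . . . 2 2
Index 1: author = 3

Answer: cursor 3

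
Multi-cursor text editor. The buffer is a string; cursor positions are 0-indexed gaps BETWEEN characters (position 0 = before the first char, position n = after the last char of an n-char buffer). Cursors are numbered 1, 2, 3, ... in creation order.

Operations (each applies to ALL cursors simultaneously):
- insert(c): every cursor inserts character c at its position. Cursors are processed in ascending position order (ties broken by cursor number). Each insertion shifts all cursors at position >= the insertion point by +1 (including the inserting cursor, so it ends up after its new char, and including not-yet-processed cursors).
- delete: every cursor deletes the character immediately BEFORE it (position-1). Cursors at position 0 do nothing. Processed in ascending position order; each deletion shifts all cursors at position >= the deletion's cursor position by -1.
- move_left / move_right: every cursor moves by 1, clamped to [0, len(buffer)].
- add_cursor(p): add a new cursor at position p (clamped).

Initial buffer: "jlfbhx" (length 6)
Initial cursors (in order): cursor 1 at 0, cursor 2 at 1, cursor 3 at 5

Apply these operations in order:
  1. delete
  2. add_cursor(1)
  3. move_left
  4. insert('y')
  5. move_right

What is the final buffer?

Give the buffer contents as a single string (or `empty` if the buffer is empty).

After op 1 (delete): buffer="lfbx" (len 4), cursors c1@0 c2@0 c3@3, authorship ....
After op 2 (add_cursor(1)): buffer="lfbx" (len 4), cursors c1@0 c2@0 c4@1 c3@3, authorship ....
After op 3 (move_left): buffer="lfbx" (len 4), cursors c1@0 c2@0 c4@0 c3@2, authorship ....
After op 4 (insert('y')): buffer="yyylfybx" (len 8), cursors c1@3 c2@3 c4@3 c3@6, authorship 124..3..
After op 5 (move_right): buffer="yyylfybx" (len 8), cursors c1@4 c2@4 c4@4 c3@7, authorship 124..3..

Answer: yyylfybx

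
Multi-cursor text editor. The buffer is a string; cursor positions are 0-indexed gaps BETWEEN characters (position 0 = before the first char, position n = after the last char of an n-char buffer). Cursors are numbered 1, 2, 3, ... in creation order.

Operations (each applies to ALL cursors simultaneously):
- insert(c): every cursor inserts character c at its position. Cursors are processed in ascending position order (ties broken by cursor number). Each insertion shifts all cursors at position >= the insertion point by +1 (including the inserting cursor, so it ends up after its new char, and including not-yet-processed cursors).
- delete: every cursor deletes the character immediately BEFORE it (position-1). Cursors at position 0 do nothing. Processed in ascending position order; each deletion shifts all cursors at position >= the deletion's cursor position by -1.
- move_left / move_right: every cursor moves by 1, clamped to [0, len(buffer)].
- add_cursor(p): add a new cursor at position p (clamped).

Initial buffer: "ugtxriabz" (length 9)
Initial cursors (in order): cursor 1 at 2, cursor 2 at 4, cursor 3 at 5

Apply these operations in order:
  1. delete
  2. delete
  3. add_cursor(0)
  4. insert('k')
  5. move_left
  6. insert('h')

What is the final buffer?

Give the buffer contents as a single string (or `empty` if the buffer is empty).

After op 1 (delete): buffer="utiabz" (len 6), cursors c1@1 c2@2 c3@2, authorship ......
After op 2 (delete): buffer="iabz" (len 4), cursors c1@0 c2@0 c3@0, authorship ....
After op 3 (add_cursor(0)): buffer="iabz" (len 4), cursors c1@0 c2@0 c3@0 c4@0, authorship ....
After op 4 (insert('k')): buffer="kkkkiabz" (len 8), cursors c1@4 c2@4 c3@4 c4@4, authorship 1234....
After op 5 (move_left): buffer="kkkkiabz" (len 8), cursors c1@3 c2@3 c3@3 c4@3, authorship 1234....
After op 6 (insert('h')): buffer="kkkhhhhkiabz" (len 12), cursors c1@7 c2@7 c3@7 c4@7, authorship 12312344....

Answer: kkkhhhhkiabz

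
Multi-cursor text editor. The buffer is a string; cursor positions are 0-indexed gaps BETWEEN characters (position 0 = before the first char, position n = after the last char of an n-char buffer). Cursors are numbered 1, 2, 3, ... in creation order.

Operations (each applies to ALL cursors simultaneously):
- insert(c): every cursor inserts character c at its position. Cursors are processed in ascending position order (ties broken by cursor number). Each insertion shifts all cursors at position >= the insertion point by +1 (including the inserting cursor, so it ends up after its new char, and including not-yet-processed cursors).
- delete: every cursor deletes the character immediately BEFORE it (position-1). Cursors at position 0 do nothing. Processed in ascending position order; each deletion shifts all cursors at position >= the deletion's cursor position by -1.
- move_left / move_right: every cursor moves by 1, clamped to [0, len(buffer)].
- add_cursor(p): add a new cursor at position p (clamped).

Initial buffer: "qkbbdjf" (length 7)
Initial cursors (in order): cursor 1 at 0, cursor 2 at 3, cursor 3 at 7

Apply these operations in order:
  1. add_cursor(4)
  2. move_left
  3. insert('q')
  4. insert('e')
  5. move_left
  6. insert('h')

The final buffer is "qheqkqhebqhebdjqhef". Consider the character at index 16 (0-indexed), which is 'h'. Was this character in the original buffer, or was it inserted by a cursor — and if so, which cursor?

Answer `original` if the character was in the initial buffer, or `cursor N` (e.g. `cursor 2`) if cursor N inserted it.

Answer: cursor 3

Derivation:
After op 1 (add_cursor(4)): buffer="qkbbdjf" (len 7), cursors c1@0 c2@3 c4@4 c3@7, authorship .......
After op 2 (move_left): buffer="qkbbdjf" (len 7), cursors c1@0 c2@2 c4@3 c3@6, authorship .......
After op 3 (insert('q')): buffer="qqkqbqbdjqf" (len 11), cursors c1@1 c2@4 c4@6 c3@10, authorship 1..2.4...3.
After op 4 (insert('e')): buffer="qeqkqebqebdjqef" (len 15), cursors c1@2 c2@6 c4@9 c3@14, authorship 11..22.44...33.
After op 5 (move_left): buffer="qeqkqebqebdjqef" (len 15), cursors c1@1 c2@5 c4@8 c3@13, authorship 11..22.44...33.
After op 6 (insert('h')): buffer="qheqkqhebqhebdjqhef" (len 19), cursors c1@2 c2@7 c4@11 c3@17, authorship 111..222.444...333.
Authorship (.=original, N=cursor N): 1 1 1 . . 2 2 2 . 4 4 4 . . . 3 3 3 .
Index 16: author = 3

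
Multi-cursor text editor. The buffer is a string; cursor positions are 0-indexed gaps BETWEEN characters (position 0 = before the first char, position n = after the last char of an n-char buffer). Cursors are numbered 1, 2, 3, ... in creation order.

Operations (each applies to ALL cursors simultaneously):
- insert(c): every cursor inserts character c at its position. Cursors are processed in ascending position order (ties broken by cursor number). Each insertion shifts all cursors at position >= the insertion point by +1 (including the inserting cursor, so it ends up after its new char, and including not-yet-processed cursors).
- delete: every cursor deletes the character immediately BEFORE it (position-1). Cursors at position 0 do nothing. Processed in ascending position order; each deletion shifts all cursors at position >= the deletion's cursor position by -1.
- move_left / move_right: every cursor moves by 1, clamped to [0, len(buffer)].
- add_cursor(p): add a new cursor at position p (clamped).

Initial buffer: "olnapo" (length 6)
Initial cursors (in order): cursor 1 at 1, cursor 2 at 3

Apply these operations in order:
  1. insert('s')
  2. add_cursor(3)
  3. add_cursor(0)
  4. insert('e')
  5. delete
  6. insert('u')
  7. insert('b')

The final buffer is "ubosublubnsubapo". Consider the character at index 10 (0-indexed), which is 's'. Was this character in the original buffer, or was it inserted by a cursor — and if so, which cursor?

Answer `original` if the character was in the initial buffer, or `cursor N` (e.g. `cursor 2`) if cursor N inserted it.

After op 1 (insert('s')): buffer="oslnsapo" (len 8), cursors c1@2 c2@5, authorship .1..2...
After op 2 (add_cursor(3)): buffer="oslnsapo" (len 8), cursors c1@2 c3@3 c2@5, authorship .1..2...
After op 3 (add_cursor(0)): buffer="oslnsapo" (len 8), cursors c4@0 c1@2 c3@3 c2@5, authorship .1..2...
After op 4 (insert('e')): buffer="eoselenseapo" (len 12), cursors c4@1 c1@4 c3@6 c2@9, authorship 4.11.3.22...
After op 5 (delete): buffer="oslnsapo" (len 8), cursors c4@0 c1@2 c3@3 c2@5, authorship .1..2...
After op 6 (insert('u')): buffer="uosulunsuapo" (len 12), cursors c4@1 c1@4 c3@6 c2@9, authorship 4.11.3.22...
After op 7 (insert('b')): buffer="ubosublubnsubapo" (len 16), cursors c4@2 c1@6 c3@9 c2@13, authorship 44.111.33.222...
Authorship (.=original, N=cursor N): 4 4 . 1 1 1 . 3 3 . 2 2 2 . . .
Index 10: author = 2

Answer: cursor 2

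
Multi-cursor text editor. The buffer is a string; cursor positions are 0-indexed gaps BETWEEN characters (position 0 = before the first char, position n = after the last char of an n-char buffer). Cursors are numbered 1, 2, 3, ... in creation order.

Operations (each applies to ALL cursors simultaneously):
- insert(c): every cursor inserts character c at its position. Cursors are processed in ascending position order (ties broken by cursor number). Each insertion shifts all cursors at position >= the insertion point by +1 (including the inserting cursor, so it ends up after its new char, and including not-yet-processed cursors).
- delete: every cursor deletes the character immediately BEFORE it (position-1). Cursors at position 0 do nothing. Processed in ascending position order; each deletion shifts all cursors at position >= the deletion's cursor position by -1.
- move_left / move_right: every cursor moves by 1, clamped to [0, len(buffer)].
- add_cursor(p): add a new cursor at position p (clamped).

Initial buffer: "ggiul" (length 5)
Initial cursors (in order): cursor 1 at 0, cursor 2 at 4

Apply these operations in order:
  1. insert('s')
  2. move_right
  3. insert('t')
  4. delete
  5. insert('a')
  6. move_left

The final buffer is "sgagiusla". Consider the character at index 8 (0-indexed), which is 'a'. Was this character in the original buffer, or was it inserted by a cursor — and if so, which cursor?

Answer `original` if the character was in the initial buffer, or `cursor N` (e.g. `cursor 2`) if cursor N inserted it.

After op 1 (insert('s')): buffer="sggiusl" (len 7), cursors c1@1 c2@6, authorship 1....2.
After op 2 (move_right): buffer="sggiusl" (len 7), cursors c1@2 c2@7, authorship 1....2.
After op 3 (insert('t')): buffer="sgtgiuslt" (len 9), cursors c1@3 c2@9, authorship 1.1...2.2
After op 4 (delete): buffer="sggiusl" (len 7), cursors c1@2 c2@7, authorship 1....2.
After op 5 (insert('a')): buffer="sgagiusla" (len 9), cursors c1@3 c2@9, authorship 1.1...2.2
After op 6 (move_left): buffer="sgagiusla" (len 9), cursors c1@2 c2@8, authorship 1.1...2.2
Authorship (.=original, N=cursor N): 1 . 1 . . . 2 . 2
Index 8: author = 2

Answer: cursor 2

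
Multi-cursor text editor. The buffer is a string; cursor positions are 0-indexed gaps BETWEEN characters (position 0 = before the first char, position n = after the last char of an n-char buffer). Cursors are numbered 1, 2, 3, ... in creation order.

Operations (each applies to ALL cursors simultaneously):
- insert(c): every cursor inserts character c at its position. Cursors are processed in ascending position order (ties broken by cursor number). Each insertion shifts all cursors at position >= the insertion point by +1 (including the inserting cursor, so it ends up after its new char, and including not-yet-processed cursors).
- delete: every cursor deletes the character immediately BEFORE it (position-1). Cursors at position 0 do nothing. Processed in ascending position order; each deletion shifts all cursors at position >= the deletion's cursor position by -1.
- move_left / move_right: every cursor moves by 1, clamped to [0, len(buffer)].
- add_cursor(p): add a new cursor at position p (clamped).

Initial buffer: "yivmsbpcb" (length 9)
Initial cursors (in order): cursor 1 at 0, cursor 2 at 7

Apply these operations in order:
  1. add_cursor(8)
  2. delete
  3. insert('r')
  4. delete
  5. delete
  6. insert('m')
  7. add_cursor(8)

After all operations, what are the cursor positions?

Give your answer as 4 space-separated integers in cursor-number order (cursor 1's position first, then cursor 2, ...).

After op 1 (add_cursor(8)): buffer="yivmsbpcb" (len 9), cursors c1@0 c2@7 c3@8, authorship .........
After op 2 (delete): buffer="yivmsbb" (len 7), cursors c1@0 c2@6 c3@6, authorship .......
After op 3 (insert('r')): buffer="ryivmsbrrb" (len 10), cursors c1@1 c2@9 c3@9, authorship 1......23.
After op 4 (delete): buffer="yivmsbb" (len 7), cursors c1@0 c2@6 c3@6, authorship .......
After op 5 (delete): buffer="yivmb" (len 5), cursors c1@0 c2@4 c3@4, authorship .....
After op 6 (insert('m')): buffer="myivmmmb" (len 8), cursors c1@1 c2@7 c3@7, authorship 1....23.
After op 7 (add_cursor(8)): buffer="myivmmmb" (len 8), cursors c1@1 c2@7 c3@7 c4@8, authorship 1....23.

Answer: 1 7 7 8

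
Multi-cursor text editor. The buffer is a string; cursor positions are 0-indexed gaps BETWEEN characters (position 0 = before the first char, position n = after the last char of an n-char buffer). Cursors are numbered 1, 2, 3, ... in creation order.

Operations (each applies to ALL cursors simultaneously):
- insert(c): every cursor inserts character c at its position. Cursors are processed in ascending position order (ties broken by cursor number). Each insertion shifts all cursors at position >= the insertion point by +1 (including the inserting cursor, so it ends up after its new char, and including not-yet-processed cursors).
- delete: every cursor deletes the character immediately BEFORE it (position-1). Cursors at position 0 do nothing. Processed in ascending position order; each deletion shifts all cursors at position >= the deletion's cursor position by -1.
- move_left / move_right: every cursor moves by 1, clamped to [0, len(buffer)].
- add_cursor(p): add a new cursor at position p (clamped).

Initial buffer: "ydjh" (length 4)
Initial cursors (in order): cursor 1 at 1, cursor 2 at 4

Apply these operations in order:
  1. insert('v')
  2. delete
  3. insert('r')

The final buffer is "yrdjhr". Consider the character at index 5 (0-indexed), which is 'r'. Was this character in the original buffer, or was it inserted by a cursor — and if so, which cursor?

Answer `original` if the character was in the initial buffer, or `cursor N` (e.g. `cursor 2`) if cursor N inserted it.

After op 1 (insert('v')): buffer="yvdjhv" (len 6), cursors c1@2 c2@6, authorship .1...2
After op 2 (delete): buffer="ydjh" (len 4), cursors c1@1 c2@4, authorship ....
After op 3 (insert('r')): buffer="yrdjhr" (len 6), cursors c1@2 c2@6, authorship .1...2
Authorship (.=original, N=cursor N): . 1 . . . 2
Index 5: author = 2

Answer: cursor 2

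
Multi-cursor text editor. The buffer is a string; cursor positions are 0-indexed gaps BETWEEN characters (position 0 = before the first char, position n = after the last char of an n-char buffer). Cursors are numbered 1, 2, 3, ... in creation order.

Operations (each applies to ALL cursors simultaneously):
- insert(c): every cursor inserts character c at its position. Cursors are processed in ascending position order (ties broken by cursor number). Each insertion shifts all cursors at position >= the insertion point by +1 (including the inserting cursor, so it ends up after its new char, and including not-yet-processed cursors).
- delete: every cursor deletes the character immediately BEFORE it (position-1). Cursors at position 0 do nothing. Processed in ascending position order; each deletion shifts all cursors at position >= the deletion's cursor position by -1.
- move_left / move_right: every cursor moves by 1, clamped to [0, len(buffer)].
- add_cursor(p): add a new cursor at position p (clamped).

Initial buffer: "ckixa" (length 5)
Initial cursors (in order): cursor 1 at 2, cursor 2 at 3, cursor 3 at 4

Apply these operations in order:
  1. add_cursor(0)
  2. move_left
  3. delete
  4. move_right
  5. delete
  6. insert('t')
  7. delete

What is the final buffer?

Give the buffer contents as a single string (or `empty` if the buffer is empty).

After op 1 (add_cursor(0)): buffer="ckixa" (len 5), cursors c4@0 c1@2 c2@3 c3@4, authorship .....
After op 2 (move_left): buffer="ckixa" (len 5), cursors c4@0 c1@1 c2@2 c3@3, authorship .....
After op 3 (delete): buffer="xa" (len 2), cursors c1@0 c2@0 c3@0 c4@0, authorship ..
After op 4 (move_right): buffer="xa" (len 2), cursors c1@1 c2@1 c3@1 c4@1, authorship ..
After op 5 (delete): buffer="a" (len 1), cursors c1@0 c2@0 c3@0 c4@0, authorship .
After op 6 (insert('t')): buffer="tttta" (len 5), cursors c1@4 c2@4 c3@4 c4@4, authorship 1234.
After op 7 (delete): buffer="a" (len 1), cursors c1@0 c2@0 c3@0 c4@0, authorship .

Answer: a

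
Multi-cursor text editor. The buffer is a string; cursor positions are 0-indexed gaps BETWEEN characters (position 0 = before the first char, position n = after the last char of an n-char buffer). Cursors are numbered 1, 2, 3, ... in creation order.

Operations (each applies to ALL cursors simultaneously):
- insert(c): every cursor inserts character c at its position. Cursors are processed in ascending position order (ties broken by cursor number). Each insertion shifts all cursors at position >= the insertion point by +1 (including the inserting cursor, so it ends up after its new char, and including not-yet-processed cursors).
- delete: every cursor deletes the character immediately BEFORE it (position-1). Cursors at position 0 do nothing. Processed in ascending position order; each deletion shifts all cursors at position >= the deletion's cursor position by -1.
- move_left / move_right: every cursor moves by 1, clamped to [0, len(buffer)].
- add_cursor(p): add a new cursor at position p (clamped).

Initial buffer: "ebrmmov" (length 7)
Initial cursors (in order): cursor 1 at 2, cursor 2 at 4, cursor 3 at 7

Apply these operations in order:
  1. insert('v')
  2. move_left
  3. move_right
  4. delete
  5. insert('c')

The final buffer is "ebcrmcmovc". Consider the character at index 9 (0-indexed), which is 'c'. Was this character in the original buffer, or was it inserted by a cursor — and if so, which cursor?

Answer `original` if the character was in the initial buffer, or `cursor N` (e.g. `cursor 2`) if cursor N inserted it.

Answer: cursor 3

Derivation:
After op 1 (insert('v')): buffer="ebvrmvmovv" (len 10), cursors c1@3 c2@6 c3@10, authorship ..1..2...3
After op 2 (move_left): buffer="ebvrmvmovv" (len 10), cursors c1@2 c2@5 c3@9, authorship ..1..2...3
After op 3 (move_right): buffer="ebvrmvmovv" (len 10), cursors c1@3 c2@6 c3@10, authorship ..1..2...3
After op 4 (delete): buffer="ebrmmov" (len 7), cursors c1@2 c2@4 c3@7, authorship .......
After op 5 (insert('c')): buffer="ebcrmcmovc" (len 10), cursors c1@3 c2@6 c3@10, authorship ..1..2...3
Authorship (.=original, N=cursor N): . . 1 . . 2 . . . 3
Index 9: author = 3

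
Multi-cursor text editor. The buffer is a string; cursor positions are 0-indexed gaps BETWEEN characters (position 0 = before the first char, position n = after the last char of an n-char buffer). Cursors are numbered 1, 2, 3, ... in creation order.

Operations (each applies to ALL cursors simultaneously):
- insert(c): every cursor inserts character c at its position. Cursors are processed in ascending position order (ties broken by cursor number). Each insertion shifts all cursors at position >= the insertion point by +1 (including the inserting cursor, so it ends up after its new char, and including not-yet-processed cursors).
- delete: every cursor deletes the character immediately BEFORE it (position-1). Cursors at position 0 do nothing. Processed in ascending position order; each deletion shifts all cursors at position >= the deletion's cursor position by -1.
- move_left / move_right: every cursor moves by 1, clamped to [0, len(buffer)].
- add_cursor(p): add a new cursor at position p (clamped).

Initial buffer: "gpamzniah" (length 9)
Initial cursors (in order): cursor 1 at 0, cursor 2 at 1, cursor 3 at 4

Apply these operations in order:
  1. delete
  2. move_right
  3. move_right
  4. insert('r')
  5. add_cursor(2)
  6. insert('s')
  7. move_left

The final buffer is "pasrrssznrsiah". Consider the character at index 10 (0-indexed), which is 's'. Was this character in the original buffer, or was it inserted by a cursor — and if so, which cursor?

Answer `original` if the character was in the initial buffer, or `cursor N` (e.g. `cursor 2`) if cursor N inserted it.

After op 1 (delete): buffer="pazniah" (len 7), cursors c1@0 c2@0 c3@2, authorship .......
After op 2 (move_right): buffer="pazniah" (len 7), cursors c1@1 c2@1 c3@3, authorship .......
After op 3 (move_right): buffer="pazniah" (len 7), cursors c1@2 c2@2 c3@4, authorship .......
After op 4 (insert('r')): buffer="parrznriah" (len 10), cursors c1@4 c2@4 c3@7, authorship ..12..3...
After op 5 (add_cursor(2)): buffer="parrznriah" (len 10), cursors c4@2 c1@4 c2@4 c3@7, authorship ..12..3...
After op 6 (insert('s')): buffer="pasrrssznrsiah" (len 14), cursors c4@3 c1@7 c2@7 c3@11, authorship ..41212..33...
After op 7 (move_left): buffer="pasrrssznrsiah" (len 14), cursors c4@2 c1@6 c2@6 c3@10, authorship ..41212..33...
Authorship (.=original, N=cursor N): . . 4 1 2 1 2 . . 3 3 . . .
Index 10: author = 3

Answer: cursor 3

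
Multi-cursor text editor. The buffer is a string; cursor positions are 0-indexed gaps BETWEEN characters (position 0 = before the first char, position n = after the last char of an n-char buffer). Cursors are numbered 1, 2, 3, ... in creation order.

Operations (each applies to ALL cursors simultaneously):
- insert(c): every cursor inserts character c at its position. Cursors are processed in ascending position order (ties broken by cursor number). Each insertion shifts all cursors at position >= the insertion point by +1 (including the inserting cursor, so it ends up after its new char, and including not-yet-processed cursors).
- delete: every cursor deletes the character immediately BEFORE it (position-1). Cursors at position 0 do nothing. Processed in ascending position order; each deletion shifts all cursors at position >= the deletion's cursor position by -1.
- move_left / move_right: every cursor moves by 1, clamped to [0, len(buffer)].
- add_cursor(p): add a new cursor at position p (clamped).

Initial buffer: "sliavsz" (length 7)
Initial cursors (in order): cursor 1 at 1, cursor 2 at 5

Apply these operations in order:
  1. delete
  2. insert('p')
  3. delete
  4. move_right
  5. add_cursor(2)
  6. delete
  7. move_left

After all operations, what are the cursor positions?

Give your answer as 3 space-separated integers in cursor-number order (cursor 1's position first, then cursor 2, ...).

After op 1 (delete): buffer="liasz" (len 5), cursors c1@0 c2@3, authorship .....
After op 2 (insert('p')): buffer="pliapsz" (len 7), cursors c1@1 c2@5, authorship 1...2..
After op 3 (delete): buffer="liasz" (len 5), cursors c1@0 c2@3, authorship .....
After op 4 (move_right): buffer="liasz" (len 5), cursors c1@1 c2@4, authorship .....
After op 5 (add_cursor(2)): buffer="liasz" (len 5), cursors c1@1 c3@2 c2@4, authorship .....
After op 6 (delete): buffer="az" (len 2), cursors c1@0 c3@0 c2@1, authorship ..
After op 7 (move_left): buffer="az" (len 2), cursors c1@0 c2@0 c3@0, authorship ..

Answer: 0 0 0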